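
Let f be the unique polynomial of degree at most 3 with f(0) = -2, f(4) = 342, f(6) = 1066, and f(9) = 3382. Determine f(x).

f(x) = 4x^3 + 6x^2 - 2x - 2

Write f(x) = ax^3 + bx^2 + cx + d. Substituting each data point gives a linear system:
  d = -2
  64a + 16b + 4c + d = 342
  216a + 36b + 6c + d = 1066
  729a + 81b + 9c + d = 3382
Solving the system yields a = 4, b = 6, c = -2, d = -2.
So f(x) = 4x^3 + 6x^2 - 2x - 2.
Check: f(4) = 342. ✓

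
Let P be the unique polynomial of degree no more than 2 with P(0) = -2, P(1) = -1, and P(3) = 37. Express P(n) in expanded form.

Write P(n) = an^2 + bn + c. Substituting each data point gives a linear system:
  c = -2
  a + b + c = -1
  9a + 3b + c = 37
Solving the system yields a = 6, b = -5, c = -2.
So P(n) = 6n^2 - 5n - 2.
Check: P(0) = -2. ✓

P(n) = 6n^2 - 5n - 2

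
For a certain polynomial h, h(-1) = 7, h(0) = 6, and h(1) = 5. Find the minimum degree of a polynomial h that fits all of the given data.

1

Forward differences of the values at s = -1, 0, 1:
  h  : 7  6  5
  Δ  : -1  -1
  Δ^2: 0
The first differences are constant (-1) and nonzero, while all higher differences vanish, so the minimal degree is 1.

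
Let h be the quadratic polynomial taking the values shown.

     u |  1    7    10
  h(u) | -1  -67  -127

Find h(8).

Write h(u) = au^2 + bu + c. Substituting each data point gives a linear system:
  a + b + c = -1
  49a + 7b + c = -67
  100a + 10b + c = -127
Solving the system yields a = -1, b = -3, c = 3.
So h(u) = -u^2 - 3u + 3.
Then h(8) = -85.

-85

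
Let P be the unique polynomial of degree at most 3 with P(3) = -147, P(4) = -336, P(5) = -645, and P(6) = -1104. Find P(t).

Using the Lagrange interpolation formula with nodes 3, 4, 5, 6:
  L_0(t) = (t - 4)(t - 5)(t - 6) / -6
  L_1(t) = (t - 3)(t - 5)(t - 6) / 2
  L_2(t) = (t - 3)(t - 4)(t - 6) / -2
  L_3(t) = (t - 3)(t - 4)(t - 5) / 6
Then P(t) = -147·L_0(t) - 336·L_1(t) - 645·L_2(t) - 1104·L_3(t).
Expanding and collecting terms gives P(t) = -5t^3 - 4t.
Check: P(3) = -147. ✓

P(t) = -5t^3 - 4t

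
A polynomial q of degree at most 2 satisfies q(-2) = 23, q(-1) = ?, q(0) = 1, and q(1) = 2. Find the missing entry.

The 3 known points determine the degree-2 polynomial uniquely.
Write q(n) = an^2 + bn + c. Substituting each data point gives a linear system:
  4a - 2b + c = 23
  c = 1
  a + b + c = 2
Solving the system yields a = 4, b = -3, c = 1.
So q(n) = 4n^2 - 3n + 1.
Then q(-1) = 8.

8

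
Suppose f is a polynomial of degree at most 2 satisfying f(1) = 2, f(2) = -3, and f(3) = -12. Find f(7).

-88

Forward differences of the values at u = 1, 2, 3:
  f  : 2  -3  -12
  Δ  : -5  -9
  Δ^2: -4
The second differences are constant, confirming degree 2.
Interpolating (Newton forward form) and evaluating at u = 7 gives f(7) = -88.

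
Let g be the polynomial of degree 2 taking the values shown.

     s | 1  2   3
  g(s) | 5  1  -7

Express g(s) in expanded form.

Write g(s) = as^2 + bs + c. Substituting each data point gives a linear system:
  a + b + c = 5
  4a + 2b + c = 1
  9a + 3b + c = -7
Solving the system yields a = -2, b = 2, c = 5.
So g(s) = -2s² + 2s + 5.
Check: g(1) = 5. ✓

g(s) = -2s^2 + 2s + 5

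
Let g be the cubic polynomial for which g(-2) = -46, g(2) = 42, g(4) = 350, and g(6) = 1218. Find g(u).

Write g(u) = au^3 + bu^2 + cu + d. Substituting each data point gives a linear system:
  -8a + 4b - 2c + d = -46
  8a + 4b + 2c + d = 42
  64a + 16b + 4c + d = 350
  216a + 36b + 6c + d = 1218
Solving the system yields a = 6, b = -2, c = -2, d = 6.
So g(u) = 6u^3 - 2u^2 - 2u + 6.
Check: g(-2) = -46. ✓

g(u) = 6u^3 - 2u^2 - 2u + 6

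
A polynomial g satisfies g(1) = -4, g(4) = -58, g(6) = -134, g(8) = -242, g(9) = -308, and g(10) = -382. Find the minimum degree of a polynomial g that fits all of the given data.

Divided differences on the nodes 1, 4, 6, 8, 9, 10:
  order 0: -4  -58  -134  -242  -308  -382
  order 1: -18  -38  -54  -66  -74
  order 2: -4  -4  -4  -4
  order 3: 0  0  0
  order 4: 0  0
  order 5: 0
The order-2 divided differences are all -4 (nonzero) and every higher order vanishes, so the data lies on a polynomial of degree exactly 2.

2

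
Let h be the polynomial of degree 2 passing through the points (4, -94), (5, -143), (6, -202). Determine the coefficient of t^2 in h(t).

-5

Write h(t) = at^2 + bt + c. Substituting each data point gives a linear system:
  16a + 4b + c = -94
  25a + 5b + c = -143
  36a + 6b + c = -202
Solving the system yields a = -5, b = -4, c = 2.
So h(t) = -5t^2 - 4t + 2.
The leading coefficient is -5.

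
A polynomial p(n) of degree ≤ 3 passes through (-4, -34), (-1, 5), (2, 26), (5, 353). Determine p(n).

p(n) = 2n^3 + 5n^2 - 4n - 2

Using the Lagrange interpolation formula with nodes -4, -1, 2, 5:
  L_0(n) = (n + 1)(n - 2)(n - 5) / -162
  L_1(n) = (n + 4)(n - 2)(n - 5) / 54
  L_2(n) = (n + 4)(n + 1)(n - 5) / -54
  L_3(n) = (n + 4)(n + 1)(n - 2) / 162
Then p(n) = -34·L_0(n) + 5·L_1(n) + 26·L_2(n) + 353·L_3(n).
Expanding and collecting terms gives p(n) = 2n^3 + 5n^2 - 4n - 2.
Check: p(2) = 26. ✓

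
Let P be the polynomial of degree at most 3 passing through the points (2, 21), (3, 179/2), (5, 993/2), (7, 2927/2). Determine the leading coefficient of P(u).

5

Write P(u) = au^3 + bu^2 + cu + d. Substituting each data point gives a linear system:
  8a + 4b + 2c + d = 21
  27a + 9b + 3c + d = 179/2
  125a + 25b + 5c + d = 993/2
  343a + 49b + 7c + d = 2927/2
Solving the system yields a = 5, b = -5, c = -3/2, d = 4.
So P(u) = 5u³ - 5u² - (3/2)u + 4.
The leading coefficient is 5.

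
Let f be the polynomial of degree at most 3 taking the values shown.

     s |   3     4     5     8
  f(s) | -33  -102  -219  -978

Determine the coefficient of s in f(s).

5

Write f(s) = as^3 + bs^2 + cs + d. Substituting each data point gives a linear system:
  27a + 9b + 3c + d = -33
  64a + 16b + 4c + d = -102
  125a + 25b + 5c + d = -219
  512a + 64b + 8c + d = -978
Solving the system yields a = -2, b = 0, c = 5, d = 6.
So f(s) = -2s^3 + 5s + 6.
The coefficient of s is 5.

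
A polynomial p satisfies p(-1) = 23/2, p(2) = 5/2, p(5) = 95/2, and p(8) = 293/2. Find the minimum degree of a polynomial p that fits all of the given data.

Forward differences of the values at n = -1, 2, 5, 8:
  p  : 23/2  5/2  95/2  293/2
  Δ  : -9  45  99
  Δ^2: 54  54
  Δ^3: 0
The second differences are constant (54) and nonzero, while all higher differences vanish, so the minimal degree is 2.

2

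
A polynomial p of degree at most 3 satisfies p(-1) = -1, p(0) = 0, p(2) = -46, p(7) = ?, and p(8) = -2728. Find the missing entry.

-1841

The 4 known points determine the degree-3 polynomial uniquely.
Write p(u) = au^3 + bu^2 + cu + d. Substituting each data point gives a linear system:
  -a + b - c + d = -1
  d = 0
  8a + 4b + 2c + d = -46
  512a + 64b + 8c + d = -2728
Solving the system yields a = -5, b = -3, c = 3, d = 0.
So p(u) = -5u^3 - 3u^2 + 3u.
Then p(7) = -1841.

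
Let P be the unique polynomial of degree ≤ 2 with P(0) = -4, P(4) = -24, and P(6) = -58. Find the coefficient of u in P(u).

Write P(u) = au^2 + bu + c. Substituting each data point gives a linear system:
  c = -4
  16a + 4b + c = -24
  36a + 6b + c = -58
Solving the system yields a = -2, b = 3, c = -4.
So P(u) = -2u^2 + 3u - 4.
The coefficient of u is 3.

3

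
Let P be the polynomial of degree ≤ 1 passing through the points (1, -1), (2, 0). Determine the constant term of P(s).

Write P(s) = as + b. Substituting each data point gives a linear system:
  a + b = -1
  2a + b = 0
Solving the system yields a = 1, b = -2.
So P(s) = s - 2.
The constant term is -2.

-2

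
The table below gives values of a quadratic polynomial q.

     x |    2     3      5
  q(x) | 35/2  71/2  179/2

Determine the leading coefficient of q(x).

3

Write q(x) = ax^2 + bx + c. Substituting each data point gives a linear system:
  4a + 2b + c = 35/2
  9a + 3b + c = 71/2
  25a + 5b + c = 179/2
Solving the system yields a = 3, b = 3, c = -1/2.
So q(x) = 3x^2 + 3x - 1/2.
The leading coefficient is 3.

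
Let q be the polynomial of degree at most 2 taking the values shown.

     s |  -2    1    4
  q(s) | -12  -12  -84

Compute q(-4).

-52

Write q(s) = as^2 + bs + c. Substituting each data point gives a linear system:
  4a - 2b + c = -12
  a + b + c = -12
  16a + 4b + c = -84
Solving the system yields a = -4, b = -4, c = -4.
So q(s) = -4s^2 - 4s - 4.
Then q(-4) = -52.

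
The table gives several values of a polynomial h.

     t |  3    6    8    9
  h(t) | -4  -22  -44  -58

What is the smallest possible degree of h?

2

Divided differences on the nodes 3, 6, 8, 9:
  order 0: -4  -22  -44  -58
  order 1: -6  -11  -14
  order 2: -1  -1
  order 3: 0
The order-2 divided differences are all -1 (nonzero) and every higher order vanishes, so the data lies on a polynomial of degree exactly 2.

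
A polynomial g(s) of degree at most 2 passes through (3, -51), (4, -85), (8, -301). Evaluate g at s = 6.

Using the Lagrange interpolation formula with nodes 3, 4, 8:
  L_0(s) = (s - 4)(s - 8) / 5
  L_1(s) = (s - 3)(s - 8) / -4
  L_2(s) = (s - 3)(s - 4) / 20
Then g(s) = -51·L_0(s) - 85·L_1(s) - 301·L_2(s).
Expanding and collecting terms gives g(s) = -4s² - 6s + 3.
Evaluating at s = 6: g(6) = -177.

-177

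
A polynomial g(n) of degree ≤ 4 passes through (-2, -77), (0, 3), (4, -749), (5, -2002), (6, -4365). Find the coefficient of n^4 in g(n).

-4

Write g(n) = an^4 + bn^3 + cn^2 + dn + e. Substituting each data point gives a linear system:
  16a - 8b + 4c - 2d + e = -77
  e = 3
  256a + 64b + 16c + 4d + e = -749
  625a + 125b + 25c + 5d + e = -2002
  1296a + 216b + 36c + 6d + e = -4365
Solving the system yields a = -4, b = 3, c = 4, d = 4, e = 3.
So g(n) = -4n^4 + 3n^3 + 4n^2 + 4n + 3.
The leading coefficient is -4.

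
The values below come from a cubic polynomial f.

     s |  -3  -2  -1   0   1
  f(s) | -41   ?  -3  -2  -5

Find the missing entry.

-14

On equispaced nodes a degree-3 polynomial has vanishing fourth forward difference, so
  f(-3) - 4·f(-2) + 6·f(-1) - 4·f(0) + f(1) = 0.
Substituting the known values and solving for f(-2):
  -4·f(-2) = 56
  f(-2) = -14.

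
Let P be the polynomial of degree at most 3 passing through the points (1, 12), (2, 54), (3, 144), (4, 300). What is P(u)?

P(u) = 3u^3 + 6u^2 + 3u

Write P(u) = au^3 + bu^2 + cu + d. Substituting each data point gives a linear system:
  a + b + c + d = 12
  8a + 4b + 2c + d = 54
  27a + 9b + 3c + d = 144
  64a + 16b + 4c + d = 300
Solving the system yields a = 3, b = 6, c = 3, d = 0.
So P(u) = 3u^3 + 6u^2 + 3u.
Check: P(1) = 12. ✓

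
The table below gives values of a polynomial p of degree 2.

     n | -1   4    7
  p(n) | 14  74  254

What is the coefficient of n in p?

-6

Write p(n) = an^2 + bn + c. Substituting each data point gives a linear system:
  a - b + c = 14
  16a + 4b + c = 74
  49a + 7b + c = 254
Solving the system yields a = 6, b = -6, c = 2.
So p(n) = 6n² - 6n + 2.
The coefficient of n is -6.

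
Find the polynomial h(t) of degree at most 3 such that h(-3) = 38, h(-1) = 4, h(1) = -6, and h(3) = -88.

h(t) = -2t^3 - 3t^2 - 3t + 2

Write h(t) = at^3 + bt^2 + ct + d. Substituting each data point gives a linear system:
  -27a + 9b - 3c + d = 38
  -a + b - c + d = 4
  a + b + c + d = -6
  27a + 9b + 3c + d = -88
Solving the system yields a = -2, b = -3, c = -3, d = 2.
So h(t) = -2t³ - 3t² - 3t + 2.
Check: h(-3) = 38. ✓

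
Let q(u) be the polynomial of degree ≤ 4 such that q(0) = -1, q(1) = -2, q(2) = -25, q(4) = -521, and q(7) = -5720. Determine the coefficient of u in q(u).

Write q(u) = au^4 + bu^3 + cu^2 + du + e. Substituting each data point gives a linear system:
  e = -1
  a + b + c + d + e = -2
  16a + 8b + 4c + 2d + e = -25
  256a + 64b + 16c + 4d + e = -521
  2401a + 343b + 49c + 7d + e = -5720
Solving the system yields a = -3, b = 5, c = -5, d = 2, e = -1.
So q(u) = -3u⁴ + 5u³ - 5u² + 2u - 1.
The coefficient of u is 2.

2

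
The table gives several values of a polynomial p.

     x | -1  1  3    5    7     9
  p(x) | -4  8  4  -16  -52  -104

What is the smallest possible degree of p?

2

Forward differences of the values at x = -1, 1, 3, 5, 7, 9:
  p  : -4  8  4  -16  -52  -104
  Δ  : 12  -4  -20  -36  -52
  Δ^2: -16  -16  -16  -16
  Δ^3: 0  0  0
  Δ^4: 0  0
  Δ^5: 0
The second differences are constant (-16) and nonzero, while all higher differences vanish, so the minimal degree is 2.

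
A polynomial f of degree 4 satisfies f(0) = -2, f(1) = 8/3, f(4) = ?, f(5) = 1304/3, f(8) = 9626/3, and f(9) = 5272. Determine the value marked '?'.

506/3

The 5 known points determine the degree-4 polynomial uniquely.
Write f(s) = as^4 + bs^3 + cs^2 + ds + e. Substituting each data point gives a linear system:
  e = -2
  a + b + c + d + e = 8/3
  625a + 125b + 25c + 5d + e = 1304/3
  4096a + 512b + 64c + 8d + e = 9626/3
  6561a + 729b + 81c + 9d + e = 5272
Solving the system yields a = 1, b = -2, c = 5/3, d = 4, e = -2.
So f(s) = s^4 - 2s^3 + (5/3)s^2 + 4s - 2.
Then f(4) = 506/3.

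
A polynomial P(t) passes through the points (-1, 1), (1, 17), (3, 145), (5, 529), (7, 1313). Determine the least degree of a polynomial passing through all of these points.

3

Forward differences of the values at t = -1, 1, 3, 5, 7:
  P  : 1  17  145  529  1313
  Δ  : 16  128  384  784
  Δ^2: 112  256  400
  Δ^3: 144  144
  Δ^4: 0
The third differences are constant (144) and nonzero, while all higher differences vanish, so the minimal degree is 3.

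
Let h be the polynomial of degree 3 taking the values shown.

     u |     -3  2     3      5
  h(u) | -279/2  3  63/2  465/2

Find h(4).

Using the Lagrange interpolation formula with nodes -3, 2, 3, 5:
  L_0(u) = (u - 2)(u - 3)(u - 5) / -240
  L_1(u) = (u + 3)(u - 3)(u - 5) / 15
  L_2(u) = (u + 3)(u - 2)(u - 5) / -12
  L_3(u) = (u + 3)(u - 2)(u - 3) / 48
Then h(u) = -279/2·L_0(u) + 3·L_1(u) + 63/2·L_2(u) + 465/2·L_3(u).
Expanding and collecting terms gives h(u) = 3u^3 - 6u^2 + (3/2)u.
Evaluating at u = 4: h(4) = 102.

102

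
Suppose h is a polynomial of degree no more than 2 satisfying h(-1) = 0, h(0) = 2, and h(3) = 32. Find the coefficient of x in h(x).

Write h(x) = ax^2 + bx + c. Substituting each data point gives a linear system:
  a - b + c = 0
  c = 2
  9a + 3b + c = 32
Solving the system yields a = 2, b = 4, c = 2.
So h(x) = 2x² + 4x + 2.
The coefficient of x is 4.

4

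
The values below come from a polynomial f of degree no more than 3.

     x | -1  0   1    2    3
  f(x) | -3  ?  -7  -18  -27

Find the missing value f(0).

The 4 known points determine the degree-3 polynomial uniquely.
Write f(x) = ax^3 + bx^2 + cx + d. Substituting each data point gives a linear system:
  -a + b - c + d = -3
  a + b + c + d = -7
  8a + 4b + 2c + d = -18
  27a + 9b + 3c + d = -27
Solving the system yields a = 1, b = -5, c = -3, d = 0.
So f(x) = x^3 - 5x^2 - 3x.
Then f(0) = 0.

0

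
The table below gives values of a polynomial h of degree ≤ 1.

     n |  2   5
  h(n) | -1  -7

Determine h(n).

Using the Lagrange interpolation formula with nodes 2, 5:
  L_0(n) = (n - 5) / -3
  L_1(n) = (n - 2) / 3
Then h(n) = -1·L_0(n) - 7·L_1(n).
Expanding and collecting terms gives h(n) = -2n + 3.
Check: h(2) = -1. ✓

h(n) = -2n + 3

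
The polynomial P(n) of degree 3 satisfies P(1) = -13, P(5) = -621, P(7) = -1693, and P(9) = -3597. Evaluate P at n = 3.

Using the Lagrange interpolation formula with nodes 1, 5, 7, 9:
  L_0(n) = (n - 5)(n - 7)(n - 9) / -192
  L_1(n) = (n - 1)(n - 7)(n - 9) / 32
  L_2(n) = (n - 1)(n - 5)(n - 9) / -24
  L_3(n) = (n - 1)(n - 5)(n - 7) / 64
Then P(n) = -13·L_0(n) - 621·L_1(n) - 1693·L_2(n) - 3597·L_3(n).
Expanding and collecting terms gives P(n) = -5n³ + n² - 3n - 6.
Evaluating at n = 3: P(3) = -141.

-141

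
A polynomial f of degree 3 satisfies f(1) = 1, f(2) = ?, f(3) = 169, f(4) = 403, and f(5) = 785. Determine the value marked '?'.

47

The 4 known points determine the degree-3 polynomial uniquely.
Write f(s) = as^3 + bs^2 + cs + d. Substituting each data point gives a linear system:
  a + b + c + d = 1
  27a + 9b + 3c + d = 169
  64a + 16b + 4c + d = 403
  125a + 25b + 5c + d = 785
Solving the system yields a = 6, b = 2, c = -2, d = -5.
So f(s) = 6s^3 + 2s^2 - 2s - 5.
Then f(2) = 47.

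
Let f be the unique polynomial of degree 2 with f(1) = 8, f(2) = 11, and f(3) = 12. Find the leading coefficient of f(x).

Write f(x) = ax^2 + bx + c. Substituting each data point gives a linear system:
  a + b + c = 8
  4a + 2b + c = 11
  9a + 3b + c = 12
Solving the system yields a = -1, b = 6, c = 3.
So f(x) = -x^2 + 6x + 3.
The leading coefficient is -1.

-1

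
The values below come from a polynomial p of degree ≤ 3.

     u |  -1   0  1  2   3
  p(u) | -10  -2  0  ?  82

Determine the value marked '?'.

On equispaced nodes a degree-3 polynomial has vanishing fourth forward difference, so
  p(-1) - 4·p(0) + 6·p(1) - 4·p(2) + p(3) = 0.
Substituting the known values and solving for p(2):
  -4·p(2) = -80
  p(2) = 20.

20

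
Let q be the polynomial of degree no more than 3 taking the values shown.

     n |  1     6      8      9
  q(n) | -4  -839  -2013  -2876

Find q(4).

-241

Using the Lagrange interpolation formula with nodes 1, 6, 8, 9:
  L_0(n) = (n - 6)(n - 8)(n - 9) / -280
  L_1(n) = (n - 1)(n - 8)(n - 9) / 30
  L_2(n) = (n - 1)(n - 6)(n - 9) / -14
  L_3(n) = (n - 1)(n - 6)(n - 8) / 24
Then q(n) = -4·L_0(n) - 839·L_1(n) - 2013·L_2(n) - 2876·L_3(n).
Expanding and collecting terms gives q(n) = -4n^3 + 5n - 5.
Evaluating at n = 4: q(4) = -241.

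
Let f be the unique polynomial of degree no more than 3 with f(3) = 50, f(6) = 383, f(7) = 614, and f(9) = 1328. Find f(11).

2458

Using the Lagrange interpolation formula with nodes 3, 6, 7, 9:
  L_0(s) = (s - 6)(s - 7)(s - 9) / -72
  L_1(s) = (s - 3)(s - 7)(s - 9) / 9
  L_2(s) = (s - 3)(s - 6)(s - 9) / -8
  L_3(s) = (s - 3)(s - 6)(s - 7) / 36
Then f(s) = 50·L_0(s) + 383·L_1(s) + 614·L_2(s) + 1328·L_3(s).
Expanding and collecting terms gives f(s) = 2s^3 - 2s^2 + 3s + 5.
Evaluating at s = 11: f(11) = 2458.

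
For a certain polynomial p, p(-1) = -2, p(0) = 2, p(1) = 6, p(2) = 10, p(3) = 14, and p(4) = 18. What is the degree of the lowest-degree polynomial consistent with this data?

1

Forward differences of the values at s = -1, 0, 1, 2, 3, 4:
  p  : -2  2  6  10  14  18
  Δ  : 4  4  4  4  4
  Δ^2: 0  0  0  0
  Δ^3: 0  0  0
  Δ^4: 0  0
  Δ^5: 0
The first differences are constant (4) and nonzero, while all higher differences vanish, so the minimal degree is 1.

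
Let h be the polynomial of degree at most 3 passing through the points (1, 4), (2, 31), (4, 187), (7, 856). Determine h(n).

Write h(n) = an^3 + bn^2 + cn + d. Substituting each data point gives a linear system:
  a + b + c + d = 4
  8a + 4b + 2c + d = 31
  64a + 16b + 4c + d = 187
  343a + 49b + 7c + d = 856
Solving the system yields a = 2, b = 3, c = 4, d = -5.
So h(n) = 2n³ + 3n² + 4n - 5.
Check: h(4) = 187. ✓

h(n) = 2n^3 + 3n^2 + 4n - 5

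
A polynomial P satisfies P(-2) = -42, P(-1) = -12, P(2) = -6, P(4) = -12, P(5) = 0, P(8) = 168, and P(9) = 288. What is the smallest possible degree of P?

3

Divided differences on the nodes -2, -1, 2, 4, 5, 8, 9:
  order 0: -42  -12  -6  -12  0  168  288
  order 1: 30  2  -3  12  56  120
  order 2: -7  -1  5  11  16
  order 3: 1  1  1  1
  order 4: 0  0  0
  order 5: 0  0
  order 6: 0
The order-3 divided differences are all 1 (nonzero) and every higher order vanishes, so the data lies on a polynomial of degree exactly 3.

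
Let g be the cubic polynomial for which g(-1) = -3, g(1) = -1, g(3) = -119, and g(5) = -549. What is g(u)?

Write g(u) = au^3 + bu^2 + cu + d. Substituting each data point gives a linear system:
  -a + b - c + d = -3
  a + b + c + d = -1
  27a + 9b + 3c + d = -119
  125a + 25b + 5c + d = -549
Solving the system yields a = -4, b = -3, c = 5, d = 1.
So g(u) = -4u³ - 3u² + 5u + 1.
Check: g(-1) = -3. ✓

g(u) = -4u^3 - 3u^2 + 5u + 1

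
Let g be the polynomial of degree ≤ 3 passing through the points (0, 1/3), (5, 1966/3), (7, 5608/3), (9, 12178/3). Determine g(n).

Using the Lagrange interpolation formula with nodes 0, 5, 7, 9:
  L_0(n) = (n - 5)(n - 7)(n - 9) / -315
  L_1(n) = n(n - 7)(n - 9) / 40
  L_2(n) = n(n - 5)(n - 9) / -28
  L_3(n) = n(n - 5)(n - 7) / 72
Then g(n) = 1/3·L_0(n) + 1966/3·L_1(n) + 5608/3·L_2(n) + 12178/3·L_3(n).
Expanding and collecting terms gives g(n) = 6n^3 - 4n^2 + n + 1/3.
Check: g(7) = 5608/3. ✓

g(n) = 6n^3 - 4n^2 + n + 1/3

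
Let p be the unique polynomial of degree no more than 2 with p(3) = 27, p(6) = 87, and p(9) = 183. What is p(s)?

Using the Lagrange interpolation formula with nodes 3, 6, 9:
  L_0(s) = (s - 6)(s - 9) / 18
  L_1(s) = (s - 3)(s - 9) / -9
  L_2(s) = (s - 3)(s - 6) / 18
Then p(s) = 27·L_0(s) + 87·L_1(s) + 183·L_2(s).
Expanding and collecting terms gives p(s) = 2s^2 + 2s + 3.
Check: p(6) = 87. ✓

p(s) = 2s^2 + 2s + 3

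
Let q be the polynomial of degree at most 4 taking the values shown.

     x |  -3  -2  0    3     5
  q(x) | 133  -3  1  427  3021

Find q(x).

Write q(x) = ax^4 + bx^3 + cx^2 + dx + e. Substituting each data point gives a linear system:
  81a - 27b + 9c - 3d + e = 133
  16a - 8b + 4c - 2d + e = -3
  e = 1
  81a + 27b + 9c + 3d + e = 427
  625a + 125b + 25c + 5d + e = 3021
Solving the system yields a = 4, b = 5, c = -5, d = 4, e = 1.
So q(x) = 4x^4 + 5x^3 - 5x^2 + 4x + 1.
Check: q(-2) = -3. ✓

q(x) = 4x^4 + 5x^3 - 5x^2 + 4x + 1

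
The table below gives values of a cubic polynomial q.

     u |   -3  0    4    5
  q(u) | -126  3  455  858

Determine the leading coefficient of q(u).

Write q(u) = au^3 + bu^2 + cu + d. Substituting each data point gives a linear system:
  -27a + 9b - 3c + d = -126
  d = 3
  64a + 16b + 4c + d = 455
  125a + 25b + 5c + d = 858
Solving the system yields a = 6, b = 4, c = 1, d = 3.
So q(u) = 6u^3 + 4u^2 + u + 3.
The leading coefficient is 6.

6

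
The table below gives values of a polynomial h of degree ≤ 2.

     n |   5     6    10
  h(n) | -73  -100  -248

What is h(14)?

-460

Write h(n) = an^2 + bn + c. Substituting each data point gives a linear system:
  25a + 5b + c = -73
  36a + 6b + c = -100
  100a + 10b + c = -248
Solving the system yields a = -2, b = -5, c = 2.
So h(n) = -2n^2 - 5n + 2.
Then h(14) = -460.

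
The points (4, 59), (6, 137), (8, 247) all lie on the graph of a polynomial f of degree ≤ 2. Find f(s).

f(s) = 4s^2 - s - 1

Write f(s) = as^2 + bs + c. Substituting each data point gives a linear system:
  16a + 4b + c = 59
  36a + 6b + c = 137
  64a + 8b + c = 247
Solving the system yields a = 4, b = -1, c = -1.
So f(s) = 4s^2 - s - 1.
Check: f(8) = 247. ✓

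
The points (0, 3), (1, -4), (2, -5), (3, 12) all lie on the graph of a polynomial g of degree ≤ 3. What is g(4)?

59

Forward differences of the values at s = 0, 1, 2, 3:
  g  : 3  -4  -5  12
  Δ  : -7  -1  17
  Δ^2: 6  18
  Δ^3: 12
The third differences are constant, confirming degree 3.
Interpolating (Newton forward form) and evaluating at s = 4 gives g(4) = 59.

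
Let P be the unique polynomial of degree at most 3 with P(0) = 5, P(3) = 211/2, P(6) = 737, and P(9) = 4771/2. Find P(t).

P(t) = 3t^3 + (5/2)t^2 - t + 5

Using the Lagrange interpolation formula with nodes 0, 3, 6, 9:
  L_0(t) = (t - 3)(t - 6)(t - 9) / -162
  L_1(t) = t(t - 6)(t - 9) / 54
  L_2(t) = t(t - 3)(t - 9) / -54
  L_3(t) = t(t - 3)(t - 6) / 162
Then P(t) = 5·L_0(t) + 211/2·L_1(t) + 737·L_2(t) + 4771/2·L_3(t).
Expanding and collecting terms gives P(t) = 3t^3 + (5/2)t^2 - t + 5.
Check: P(6) = 737. ✓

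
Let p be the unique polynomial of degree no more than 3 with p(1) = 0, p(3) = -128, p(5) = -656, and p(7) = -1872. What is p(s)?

Using the Lagrange interpolation formula with nodes 1, 3, 5, 7:
  L_0(s) = (s - 3)(s - 5)(s - 7) / -48
  L_1(s) = (s - 1)(s - 5)(s - 7) / 16
  L_2(s) = (s - 1)(s - 3)(s - 7) / -16
  L_3(s) = (s - 1)(s - 3)(s - 5) / 48
Then p(s) = 0·L_0(s) - 128·L_1(s) - 656·L_2(s) - 1872·L_3(s).
Expanding and collecting terms gives p(s) = -6s^3 + 4s^2 - 2s + 4.
Check: p(3) = -128. ✓

p(s) = -6s^3 + 4s^2 - 2s + 4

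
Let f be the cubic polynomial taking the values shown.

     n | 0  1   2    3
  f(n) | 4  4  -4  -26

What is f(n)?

f(n) = -n^3 - n^2 + 2n + 4

Write f(n) = an^3 + bn^2 + cn + d. Substituting each data point gives a linear system:
  d = 4
  a + b + c + d = 4
  8a + 4b + 2c + d = -4
  27a + 9b + 3c + d = -26
Solving the system yields a = -1, b = -1, c = 2, d = 4.
So f(n) = -n^3 - n^2 + 2n + 4.
Check: f(0) = 4. ✓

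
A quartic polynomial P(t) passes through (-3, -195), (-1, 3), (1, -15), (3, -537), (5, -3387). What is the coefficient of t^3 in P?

Write P(t) = at^4 + bt^3 + ct^2 + dt + e. Substituting each data point gives a linear system:
  81a - 27b + 9c - 3d + e = -195
  a - b + c - d + e = 3
  a + b + c + d + e = -15
  81a + 27b + 9c + 3d + e = -537
  625a + 125b + 25c + 5d + e = -3387
Solving the system yields a = -4, b = -6, c = -5, d = -3, e = 3.
So P(t) = -4t⁴ - 6t³ - 5t² - 3t + 3.
The coefficient of t^3 is -6.

-6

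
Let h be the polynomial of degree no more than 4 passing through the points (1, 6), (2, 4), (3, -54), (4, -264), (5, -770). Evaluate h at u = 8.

-6224

Forward differences of the values at u = 1, 2, 3, 4, 5:
  h  : 6  4  -54  -264  -770
  Δ  : -2  -58  -210  -506
  Δ^2: -56  -152  -296
  Δ^3: -96  -144
  Δ^4: -48
The fourth differences are constant, confirming degree 4.
Interpolating (Newton forward form) and evaluating at u = 8 gives h(8) = -6224.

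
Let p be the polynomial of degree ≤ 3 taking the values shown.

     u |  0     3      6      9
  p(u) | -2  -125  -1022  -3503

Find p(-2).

Write p(u) = au^3 + bu^2 + cu + d. Substituting each data point gives a linear system:
  d = -2
  27a + 9b + 3c + d = -125
  216a + 36b + 6c + d = -1022
  729a + 81b + 9c + d = -3503
Solving the system yields a = -5, b = 2, c = -2, d = -2.
So p(u) = -5u^3 + 2u^2 - 2u - 2.
Then p(-2) = 50.

50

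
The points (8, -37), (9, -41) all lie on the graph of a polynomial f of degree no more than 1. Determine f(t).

f(t) = -4t - 5

Write f(t) = at + b. Substituting each data point gives a linear system:
  8a + b = -37
  9a + b = -41
Solving the system yields a = -4, b = -5.
So f(t) = -4t - 5.
Check: f(8) = -37. ✓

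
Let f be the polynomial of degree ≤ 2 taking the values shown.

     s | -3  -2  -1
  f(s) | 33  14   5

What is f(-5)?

Using the Lagrange interpolation formula with nodes -3, -2, -1:
  L_0(s) = (s + 2)(s + 1) / 2
  L_1(s) = (s + 3)(s + 1) / -1
  L_2(s) = (s + 3)(s + 2) / 2
Then f(s) = 33·L_0(s) + 14·L_1(s) + 5·L_2(s).
Expanding and collecting terms gives f(s) = 5s^2 + 6s + 6.
Evaluating at s = -5: f(-5) = 101.

101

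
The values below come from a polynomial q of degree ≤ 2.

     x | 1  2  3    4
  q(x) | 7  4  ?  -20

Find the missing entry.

The 3 known points determine the degree-2 polynomial uniquely.
Write q(x) = ax^2 + bx + c. Substituting each data point gives a linear system:
  a + b + c = 7
  4a + 2b + c = 4
  16a + 4b + c = -20
Solving the system yields a = -3, b = 6, c = 4.
So q(x) = -3x^2 + 6x + 4.
Then q(3) = -5.

-5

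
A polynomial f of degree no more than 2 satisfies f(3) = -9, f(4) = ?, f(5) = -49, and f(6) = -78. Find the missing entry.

-26

The 3 known points determine the degree-2 polynomial uniquely.
Write f(u) = au^2 + bu + c. Substituting each data point gives a linear system:
  9a + 3b + c = -9
  25a + 5b + c = -49
  36a + 6b + c = -78
Solving the system yields a = -3, b = 4, c = 6.
So f(u) = -3u^2 + 4u + 6.
Then f(4) = -26.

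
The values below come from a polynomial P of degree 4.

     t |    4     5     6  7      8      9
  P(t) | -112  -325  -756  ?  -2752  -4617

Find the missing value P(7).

-1519

The 5 known points determine the degree-4 polynomial uniquely.
Write P(t) = at^4 + bt^3 + ct^2 + dt + e. Substituting each data point gives a linear system:
  256a + 64b + 16c + 4d + e = -112
  625a + 125b + 25c + 5d + e = -325
  1296a + 216b + 36c + 6d + e = -756
  4096a + 512b + 64c + 8d + e = -2752
  6561a + 729b + 81c + 9d + e = -4617
Solving the system yields a = -1, b = 3, c = -3, d = 0, e = 0.
So P(t) = -t^4 + 3t^3 - 3t^2.
Then P(7) = -1519.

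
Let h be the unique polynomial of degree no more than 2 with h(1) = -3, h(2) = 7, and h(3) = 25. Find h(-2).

Using the Lagrange interpolation formula with nodes 1, 2, 3:
  L_0(s) = (s - 2)(s - 3) / 2
  L_1(s) = (s - 1)(s - 3) / -1
  L_2(s) = (s - 1)(s - 2) / 2
Then h(s) = -3·L_0(s) + 7·L_1(s) + 25·L_2(s).
Expanding and collecting terms gives h(s) = 4s^2 - 2s - 5.
Evaluating at s = -2: h(-2) = 15.

15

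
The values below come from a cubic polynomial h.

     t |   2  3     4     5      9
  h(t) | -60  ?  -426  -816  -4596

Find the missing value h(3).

-186

The 4 known points determine the degree-3 polynomial uniquely.
Write h(t) = at^3 + bt^2 + ct + d. Substituting each data point gives a linear system:
  8a + 4b + 2c + d = -60
  64a + 16b + 4c + d = -426
  125a + 25b + 5c + d = -816
  729a + 81b + 9c + d = -4596
Solving the system yields a = -6, b = -3, c = 3, d = -6.
So h(t) = -6t³ - 3t² + 3t - 6.
Then h(3) = -186.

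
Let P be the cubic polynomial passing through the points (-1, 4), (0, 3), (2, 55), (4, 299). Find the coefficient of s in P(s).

Write P(s) = as^3 + bs^2 + cs + d. Substituting each data point gives a linear system:
  -a + b - c + d = 4
  d = 3
  8a + 4b + 2c + d = 55
  64a + 16b + 4c + d = 299
Solving the system yields a = 3, b = 6, c = 2, d = 3.
So P(s) = 3s^3 + 6s^2 + 2s + 3.
The coefficient of s is 2.

2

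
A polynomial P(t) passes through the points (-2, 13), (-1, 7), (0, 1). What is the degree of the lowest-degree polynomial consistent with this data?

Forward differences of the values at t = -2, -1, 0:
  P  : 13  7  1
  Δ  : -6  -6
  Δ^2: 0
The first differences are constant (-6) and nonzero, while all higher differences vanish, so the minimal degree is 1.

1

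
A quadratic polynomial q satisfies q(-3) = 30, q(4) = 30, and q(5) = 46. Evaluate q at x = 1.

Using the Lagrange interpolation formula with nodes -3, 4, 5:
  L_0(x) = (x - 4)(x - 5) / 56
  L_1(x) = (x + 3)(x - 5) / -7
  L_2(x) = (x + 3)(x - 4) / 8
Then q(x) = 30·L_0(x) + 30·L_1(x) + 46·L_2(x).
Expanding and collecting terms gives q(x) = 2x^2 - 2x + 6.
Evaluating at x = 1: q(1) = 6.

6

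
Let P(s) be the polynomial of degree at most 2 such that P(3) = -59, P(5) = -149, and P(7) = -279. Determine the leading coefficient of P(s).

-5

Write P(s) = as^2 + bs + c. Substituting each data point gives a linear system:
  9a + 3b + c = -59
  25a + 5b + c = -149
  49a + 7b + c = -279
Solving the system yields a = -5, b = -5, c = 1.
So P(s) = -5s² - 5s + 1.
The leading coefficient is -5.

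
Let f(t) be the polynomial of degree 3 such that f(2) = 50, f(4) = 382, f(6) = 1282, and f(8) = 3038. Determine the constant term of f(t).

-2

Write f(t) = at^3 + bt^2 + ct + d. Substituting each data point gives a linear system:
  8a + 4b + 2c + d = 50
  64a + 16b + 4c + d = 382
  216a + 36b + 6c + d = 1282
  512a + 64b + 8c + d = 3038
Solving the system yields a = 6, b = -1, c = 4, d = -2.
So f(t) = 6t³ - t² + 4t - 2.
The constant term is -2.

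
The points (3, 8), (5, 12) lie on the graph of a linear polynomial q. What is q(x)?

q(x) = 2x + 2

Using the Lagrange interpolation formula with nodes 3, 5:
  L_0(x) = (x - 5) / -2
  L_1(x) = (x - 3) / 2
Then q(x) = 8·L_0(x) + 12·L_1(x).
Expanding and collecting terms gives q(x) = 2x + 2.
Check: q(5) = 12. ✓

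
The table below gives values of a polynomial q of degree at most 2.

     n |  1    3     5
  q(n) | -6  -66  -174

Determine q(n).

q(n) = -6n^2 - 6n + 6

Write q(n) = an^2 + bn + c. Substituting each data point gives a linear system:
  a + b + c = -6
  9a + 3b + c = -66
  25a + 5b + c = -174
Solving the system yields a = -6, b = -6, c = 6.
So q(n) = -6n^2 - 6n + 6.
Check: q(5) = -174. ✓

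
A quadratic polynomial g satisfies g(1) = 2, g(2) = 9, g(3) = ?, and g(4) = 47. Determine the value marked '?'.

On equispaced nodes a degree-2 polynomial has vanishing third forward difference, so
  - g(1) + 3·g(2) - 3·g(3) + g(4) = 0.
Substituting the known values and solving for g(3):
  -3·g(3) = -72
  g(3) = 24.

24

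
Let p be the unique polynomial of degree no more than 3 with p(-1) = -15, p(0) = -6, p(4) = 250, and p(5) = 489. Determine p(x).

Using the Lagrange interpolation formula with nodes -1, 0, 4, 5:
  L_0(x) = x(x - 4)(x - 5) / -30
  L_1(x) = (x + 1)(x - 4)(x - 5) / 20
  L_2(x) = (x + 1)x(x - 5) / -20
  L_3(x) = (x + 1)x(x - 4) / 30
Then p(x) = -15·L_0(x) - 6·L_1(x) + 250·L_2(x) + 489·L_3(x).
Expanding and collecting terms gives p(x) = 4x^3 - x^2 + 4x - 6.
Check: p(5) = 489. ✓

p(x) = 4x^3 - x^2 + 4x - 6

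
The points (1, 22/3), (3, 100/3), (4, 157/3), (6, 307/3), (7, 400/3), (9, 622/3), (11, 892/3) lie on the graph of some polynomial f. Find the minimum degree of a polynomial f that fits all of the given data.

Divided differences on the nodes 1, 3, 4, 6, 7, 9, 11:
  order 0: 22/3  100/3  157/3  307/3  400/3  622/3  892/3
  order 1: 13  19  25  31  37  45
  order 2: 2  2  2  2  2
  order 3: 0  0  0  0
  order 4: 0  0  0
  order 5: 0  0
  order 6: 0
The order-2 divided differences are all 2 (nonzero) and every higher order vanishes, so the data lies on a polynomial of degree exactly 2.

2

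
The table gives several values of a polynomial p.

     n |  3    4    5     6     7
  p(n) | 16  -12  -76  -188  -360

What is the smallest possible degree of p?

Forward differences of the values at n = 3, 4, 5, 6, 7:
  p  : 16  -12  -76  -188  -360
  Δ  : -28  -64  -112  -172
  Δ^2: -36  -48  -60
  Δ^3: -12  -12
  Δ^4: 0
The third differences are constant (-12) and nonzero, while all higher differences vanish, so the minimal degree is 3.

3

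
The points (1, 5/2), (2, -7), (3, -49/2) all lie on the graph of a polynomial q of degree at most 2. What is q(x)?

q(x) = -4x^2 + (5/2)x + 4

Using the Lagrange interpolation formula with nodes 1, 2, 3:
  L_0(x) = (x - 2)(x - 3) / 2
  L_1(x) = (x - 1)(x - 3) / -1
  L_2(x) = (x - 1)(x - 2) / 2
Then q(x) = 5/2·L_0(x) - 7·L_1(x) - 49/2·L_2(x).
Expanding and collecting terms gives q(x) = -4x² + (5/2)x + 4.
Check: q(2) = -7. ✓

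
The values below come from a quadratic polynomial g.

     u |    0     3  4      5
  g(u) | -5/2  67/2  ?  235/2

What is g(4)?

The 3 known points determine the degree-2 polynomial uniquely.
Write g(u) = au^2 + bu + c. Substituting each data point gives a linear system:
  c = -5/2
  9a + 3b + c = 67/2
  25a + 5b + c = 235/2
Solving the system yields a = 6, b = -6, c = -5/2.
So g(u) = 6u^2 - 6u - 5/2.
Then g(4) = 139/2.

139/2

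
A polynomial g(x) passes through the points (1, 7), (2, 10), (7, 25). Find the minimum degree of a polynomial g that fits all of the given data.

Divided differences on the nodes 1, 2, 7:
  order 0: 7  10  25
  order 1: 3  3
  order 2: 0
The order-1 divided differences are all 3 (nonzero) and every higher order vanishes, so the data lies on a polynomial of degree exactly 1.

1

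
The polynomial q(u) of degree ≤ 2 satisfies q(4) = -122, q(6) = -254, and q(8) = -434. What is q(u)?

Write q(u) = au^2 + bu + c. Substituting each data point gives a linear system:
  16a + 4b + c = -122
  36a + 6b + c = -254
  64a + 8b + c = -434
Solving the system yields a = -6, b = -6, c = -2.
So q(u) = -6u^2 - 6u - 2.
Check: q(8) = -434. ✓

q(u) = -6u^2 - 6u - 2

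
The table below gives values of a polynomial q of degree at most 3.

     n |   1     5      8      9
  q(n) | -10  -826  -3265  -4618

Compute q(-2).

Using the Lagrange interpolation formula with nodes 1, 5, 8, 9:
  L_0(n) = (n - 5)(n - 8)(n - 9) / -224
  L_1(n) = (n - 1)(n - 8)(n - 9) / 48
  L_2(n) = (n - 1)(n - 5)(n - 9) / -21
  L_3(n) = (n - 1)(n - 5)(n - 8) / 32
Then q(n) = -10·L_0(n) - 826·L_1(n) - 3265·L_2(n) - 4618·L_3(n).
Expanding and collecting terms gives q(n) = -6n³ - 3n² - 1.
Evaluating at n = -2: q(-2) = 35.

35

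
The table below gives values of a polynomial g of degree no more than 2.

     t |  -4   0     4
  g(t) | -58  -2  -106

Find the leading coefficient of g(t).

-5

Write g(t) = at^2 + bt + c. Substituting each data point gives a linear system:
  16a - 4b + c = -58
  c = -2
  16a + 4b + c = -106
Solving the system yields a = -5, b = -6, c = -2.
So g(t) = -5t² - 6t - 2.
The leading coefficient is -5.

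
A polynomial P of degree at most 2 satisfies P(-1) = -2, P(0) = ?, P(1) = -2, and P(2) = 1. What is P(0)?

-3

On equispaced nodes a degree-2 polynomial has vanishing third forward difference, so
  - P(-1) + 3·P(0) - 3·P(1) + P(2) = 0.
Substituting the known values and solving for P(0):
  3·P(0) = -9
  P(0) = -3.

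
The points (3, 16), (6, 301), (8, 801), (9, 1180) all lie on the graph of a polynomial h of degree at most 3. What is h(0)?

1

Write h(t) = at^3 + bt^2 + ct + d. Substituting each data point gives a linear system:
  27a + 9b + 3c + d = 16
  216a + 36b + 6c + d = 301
  512a + 64b + 8c + d = 801
  729a + 81b + 9c + d = 1180
Solving the system yields a = 2, b = -3, c = -4, d = 1.
So h(t) = 2t³ - 3t² - 4t + 1.
Then h(0) = 1.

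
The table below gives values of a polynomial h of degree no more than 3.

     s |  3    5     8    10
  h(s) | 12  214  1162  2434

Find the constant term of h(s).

Write h(s) = as^3 + bs^2 + cs + d. Substituting each data point gives a linear system:
  27a + 9b + 3c + d = 12
  125a + 25b + 5c + d = 214
  512a + 64b + 8c + d = 1162
  1000a + 100b + 10c + d = 2434
Solving the system yields a = 3, b = -5, c = -6, d = -6.
So h(s) = 3s³ - 5s² - 6s - 6.
The constant term is -6.

-6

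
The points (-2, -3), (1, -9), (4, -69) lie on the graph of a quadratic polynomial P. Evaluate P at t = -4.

-29

Using the Lagrange interpolation formula with nodes -2, 1, 4:
  L_0(t) = (t - 1)(t - 4) / 18
  L_1(t) = (t + 2)(t - 4) / -9
  L_2(t) = (t + 2)(t - 1) / 18
Then P(t) = -3·L_0(t) - 9·L_1(t) - 69·L_2(t).
Expanding and collecting terms gives P(t) = -3t^2 - 5t - 1.
Evaluating at t = -4: P(-4) = -29.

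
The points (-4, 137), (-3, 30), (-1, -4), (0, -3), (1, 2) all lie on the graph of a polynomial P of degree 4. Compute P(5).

902

Write P(n) = an^4 + bn^3 + cn^2 + dn + e. Substituting each data point gives a linear system:
  256a - 64b + 16c - 4d + e = 137
  81a - 27b + 9c - 3d + e = 30
  a - b + c - d + e = -4
  e = -3
  a + b + c + d + e = 2
Solving the system yields a = 1, b = 2, c = 1, d = 1, e = -3.
So P(n) = n^4 + 2n^3 + n^2 + n - 3.
Then P(5) = 902.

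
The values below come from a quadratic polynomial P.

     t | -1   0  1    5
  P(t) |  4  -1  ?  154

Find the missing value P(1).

The 3 known points determine the degree-2 polynomial uniquely.
Write P(t) = at^2 + bt + c. Substituting each data point gives a linear system:
  a - b + c = 4
  c = -1
  25a + 5b + c = 154
Solving the system yields a = 6, b = 1, c = -1.
So P(t) = 6t^2 + t - 1.
Then P(1) = 6.

6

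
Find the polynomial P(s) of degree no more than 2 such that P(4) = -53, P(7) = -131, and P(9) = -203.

P(s) = -2s^2 - 4s - 5

Write P(s) = as^2 + bs + c. Substituting each data point gives a linear system:
  16a + 4b + c = -53
  49a + 7b + c = -131
  81a + 9b + c = -203
Solving the system yields a = -2, b = -4, c = -5.
So P(s) = -2s^2 - 4s - 5.
Check: P(4) = -53. ✓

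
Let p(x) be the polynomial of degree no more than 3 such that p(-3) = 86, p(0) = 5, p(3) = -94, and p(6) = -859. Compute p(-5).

450

Write p(x) = ax^3 + bx^2 + cx + d. Substituting each data point gives a linear system:
  -27a + 9b - 3c + d = 86
  d = 5
  27a + 9b + 3c + d = -94
  216a + 36b + 6c + d = -859
Solving the system yields a = -4, b = -1, c = 6, d = 5.
So p(x) = -4x^3 - x^2 + 6x + 5.
Then p(-5) = 450.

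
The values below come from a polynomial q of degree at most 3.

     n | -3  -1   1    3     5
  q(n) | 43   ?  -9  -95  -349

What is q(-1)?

The 4 known points determine the degree-3 polynomial uniquely.
Write q(n) = an^3 + bn^2 + cn + d. Substituting each data point gives a linear system:
  -27a + 9b - 3c + d = 43
  a + b + c + d = -9
  27a + 9b + 3c + d = -95
  125a + 25b + 5c + d = -349
Solving the system yields a = -2, b = -3, c = -5, d = 1.
So q(n) = -2n^3 - 3n^2 - 5n + 1.
Then q(-1) = 5.

5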